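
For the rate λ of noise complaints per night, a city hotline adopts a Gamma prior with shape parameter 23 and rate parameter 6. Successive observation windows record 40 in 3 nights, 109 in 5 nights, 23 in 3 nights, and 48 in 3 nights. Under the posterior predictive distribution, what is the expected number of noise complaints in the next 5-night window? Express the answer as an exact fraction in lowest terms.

Total count: 40 + 109 + 23 + 48 = 220.
Total exposure: 3 + 5 + 3 + 3 = 14 nights.
Gamma(α, β) with Poisson data over total exposure Σt gives posterior Gamma(α+Σx, β+Σt) = Gamma(243, 20).
Predictive mean over a 5-night window = T·E[λ|data] = 5·243/20 = 243/4.

243/4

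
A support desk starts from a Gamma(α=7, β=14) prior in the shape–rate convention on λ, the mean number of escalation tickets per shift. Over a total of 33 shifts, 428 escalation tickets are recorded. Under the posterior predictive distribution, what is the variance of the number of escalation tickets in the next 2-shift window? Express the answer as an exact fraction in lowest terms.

42630/2209

Total count 428 over total exposure 33 shifts.
By Gamma–Poisson conjugacy, the posterior is Gamma(α + Σx, β + Σt) = Gamma(7 + 428, 14 + 33) = Gamma(435, 47).
The posterior predictive for a window of length T is Negative Binomial with variance T·α'·(β'+T)/β'² = 2·435·49/2209 = 42630/2209.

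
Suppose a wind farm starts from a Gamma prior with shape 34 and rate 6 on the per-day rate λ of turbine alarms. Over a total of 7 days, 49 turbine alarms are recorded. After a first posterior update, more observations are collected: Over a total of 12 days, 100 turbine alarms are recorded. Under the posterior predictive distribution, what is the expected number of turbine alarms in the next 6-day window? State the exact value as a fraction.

Total count 49 over total exposure 7 days.
After the first batch: Gamma(34 + 49, 6 + 7) = Gamma(83, 13).
Total count 100 over total exposure 12 days.
After the second batch: Gamma(83 + 100, 13 + 12) = Gamma(183, 25).
Predictive mean over a 6-day window = T·E[λ|data] = 6·183/25 = 1098/25.

1098/25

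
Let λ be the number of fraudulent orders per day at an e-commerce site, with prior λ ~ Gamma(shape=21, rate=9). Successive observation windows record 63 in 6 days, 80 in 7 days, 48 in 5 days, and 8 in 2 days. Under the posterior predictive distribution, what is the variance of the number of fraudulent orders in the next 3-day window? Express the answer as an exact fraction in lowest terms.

Total count: 63 + 80 + 48 + 8 = 199.
Total exposure: 6 + 7 + 5 + 2 = 20 days.
Conjugate update: add total count to the shape and total exposure to the rate, giving Gamma(220, 29).
The posterior predictive for a window of length T is Negative Binomial with variance T·α'·(β'+T)/β'² = 3·220·32/841 = 21120/841.

21120/841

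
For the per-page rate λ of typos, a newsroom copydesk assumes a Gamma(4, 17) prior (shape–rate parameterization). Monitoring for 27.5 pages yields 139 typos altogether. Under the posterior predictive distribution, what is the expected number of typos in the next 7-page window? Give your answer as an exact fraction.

2002/89

Total count 139 over total exposure 27.5 pages.
Gamma(α, β) with Poisson data over total exposure Σt gives posterior Gamma(α+Σx, β+Σt) = Gamma(143, 89/2).
Predictive mean over a 7-page window = T·E[λ|data] = 7·143/(89/2) = 2002/89.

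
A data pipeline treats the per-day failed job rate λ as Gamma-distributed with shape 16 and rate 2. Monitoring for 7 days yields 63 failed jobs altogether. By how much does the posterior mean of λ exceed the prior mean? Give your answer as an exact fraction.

7/9

Total count 63 over total exposure 7 days.
The Gamma prior is conjugate for the Poisson rate, so λ | data ~ Gamma(16+63, 2+7) = Gamma(79, 9).
Posterior mean = 79/9 = 79/9; prior mean = 16/2 = 8. Difference = 79/9 − 8 = 7/9.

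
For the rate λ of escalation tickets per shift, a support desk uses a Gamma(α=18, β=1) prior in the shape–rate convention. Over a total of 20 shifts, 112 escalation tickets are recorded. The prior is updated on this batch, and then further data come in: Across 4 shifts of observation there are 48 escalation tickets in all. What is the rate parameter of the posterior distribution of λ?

25

Total count 112 over total exposure 20 shifts.
After the first batch: Gamma(18 + 112, 1 + 20) = Gamma(130, 21).
Total count 48 over total exposure 4 shifts.
After the second batch: Gamma(130 + 48, 21 + 4) = Gamma(178, 25).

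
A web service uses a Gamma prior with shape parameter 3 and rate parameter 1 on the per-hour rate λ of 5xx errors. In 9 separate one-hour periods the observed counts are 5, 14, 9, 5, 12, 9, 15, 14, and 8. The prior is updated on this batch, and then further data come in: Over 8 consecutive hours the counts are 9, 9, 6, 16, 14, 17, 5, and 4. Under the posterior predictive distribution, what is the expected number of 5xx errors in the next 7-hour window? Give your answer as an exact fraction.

Total count: 5 + 14 + 9 + 5 + 12 + 9 + 15 + 14 + 8 = 91.
Total exposure: 9 hours.
After the first batch: Gamma(3 + 91, 1 + 9) = Gamma(94, 10).
Total count: 9 + 9 + 6 + 16 + 14 + 17 + 5 + 4 = 80.
Total exposure: 8 hours.
After the second batch: Gamma(94 + 80, 10 + 8) = Gamma(174, 18).
Predictive mean over a 7-hour window = T·E[λ|data] = 7·174/18 = 203/3.

203/3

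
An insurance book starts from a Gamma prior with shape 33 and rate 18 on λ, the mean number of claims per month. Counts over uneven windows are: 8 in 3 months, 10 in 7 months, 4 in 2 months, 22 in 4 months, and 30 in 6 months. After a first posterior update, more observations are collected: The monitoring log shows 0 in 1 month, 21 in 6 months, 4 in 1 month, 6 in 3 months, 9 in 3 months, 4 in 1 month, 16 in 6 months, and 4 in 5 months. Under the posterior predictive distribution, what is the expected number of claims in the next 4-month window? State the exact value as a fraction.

114/11

Total count: 8 + 10 + 4 + 22 + 30 = 74.
Total exposure: 3 + 7 + 2 + 4 + 6 = 22 months.
After the first batch: Gamma(33 + 74, 18 + 22) = Gamma(107, 40).
Total count: 0 + 21 + 4 + 6 + 9 + 4 + 16 + 4 = 64.
Total exposure: 1 + 6 + 1 + 3 + 3 + 1 + 6 + 5 = 26 months.
After the second batch: Gamma(107 + 64, 40 + 26) = Gamma(171, 66).
Predictive mean over a 4-month window = T·E[λ|data] = 4·171/66 = 114/11.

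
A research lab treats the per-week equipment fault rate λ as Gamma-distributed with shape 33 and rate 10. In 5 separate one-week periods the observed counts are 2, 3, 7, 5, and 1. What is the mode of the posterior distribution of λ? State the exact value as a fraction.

Total count: 2 + 3 + 7 + 5 + 1 = 18.
Total exposure: 5 weeks.
Conjugate update: add total count to the shape and total exposure to the rate, giving Gamma(51, 15).
Posterior mode = (α'−1)/β' = 50/15 = 10/3.

10/3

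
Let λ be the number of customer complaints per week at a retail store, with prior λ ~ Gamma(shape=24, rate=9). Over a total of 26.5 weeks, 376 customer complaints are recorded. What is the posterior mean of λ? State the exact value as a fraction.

Total count 376 over total exposure 26.5 weeks.
Posterior: α' = 24 + 376 = 400, β' = 9 + 26.5 = 71/2.
Posterior mean = α'/β' = 400/(71/2) = 800/71.

800/71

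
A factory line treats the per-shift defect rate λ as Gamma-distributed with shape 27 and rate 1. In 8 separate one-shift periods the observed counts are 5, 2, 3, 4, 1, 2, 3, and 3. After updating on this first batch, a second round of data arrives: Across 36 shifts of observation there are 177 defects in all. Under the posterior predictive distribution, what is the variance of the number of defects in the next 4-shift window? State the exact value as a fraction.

44492/2025

Total count: 5 + 2 + 3 + 4 + 1 + 2 + 3 + 3 = 23.
Total exposure: 8 shifts.
After the first batch: Gamma(27 + 23, 1 + 8) = Gamma(50, 9).
Total count 177 over total exposure 36 shifts.
After the second batch: Gamma(50 + 177, 9 + 36) = Gamma(227, 45).
The posterior predictive for a window of length T is Negative Binomial with variance T·α'·(β'+T)/β'² = 4·227·49/2025 = 44492/2025.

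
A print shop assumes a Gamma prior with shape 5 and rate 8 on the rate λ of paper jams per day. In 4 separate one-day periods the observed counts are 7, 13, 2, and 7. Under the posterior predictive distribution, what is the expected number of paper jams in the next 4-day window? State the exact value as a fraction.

Total count: 7 + 13 + 2 + 7 = 29.
Total exposure: 4 days.
By Gamma–Poisson conjugacy, the posterior is Gamma(α + Σx, β + Σt) = Gamma(5 + 29, 8 + 4) = Gamma(34, 12).
Predictive mean over a 4-day window = T·E[λ|data] = 4·34/12 = 34/3.

34/3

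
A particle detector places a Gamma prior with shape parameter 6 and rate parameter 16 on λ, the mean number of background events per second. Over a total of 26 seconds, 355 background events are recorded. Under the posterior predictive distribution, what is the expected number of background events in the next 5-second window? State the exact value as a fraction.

1805/42

Total count 355 over total exposure 26 seconds.
Gamma(α, β) with Poisson data over total exposure Σt gives posterior Gamma(α+Σx, β+Σt) = Gamma(361, 42).
Predictive mean over a 5-second window = T·E[λ|data] = 5·361/42 = 1805/42.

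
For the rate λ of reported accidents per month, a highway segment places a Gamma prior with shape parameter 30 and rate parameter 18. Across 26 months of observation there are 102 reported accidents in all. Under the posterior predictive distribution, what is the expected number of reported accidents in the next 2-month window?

Total count 102 over total exposure 26 months.
Conjugate update: add total count to the shape and total exposure to the rate, giving Gamma(132, 44).
Predictive mean over a 2-month window = T·E[λ|data] = 2·132/44 = 6.

6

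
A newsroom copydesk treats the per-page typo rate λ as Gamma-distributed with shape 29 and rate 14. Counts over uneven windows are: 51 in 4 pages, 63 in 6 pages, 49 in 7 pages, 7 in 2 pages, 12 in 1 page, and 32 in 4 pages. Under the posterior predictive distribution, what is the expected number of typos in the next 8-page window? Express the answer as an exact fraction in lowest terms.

Total count: 51 + 63 + 49 + 7 + 12 + 32 = 214.
Total exposure: 4 + 6 + 7 + 2 + 1 + 4 = 24 pages.
The Gamma prior is conjugate for the Poisson rate, so λ | data ~ Gamma(29+214, 14+24) = Gamma(243, 38).
Predictive mean over an 8-page window = T·E[λ|data] = 8·243/38 = 972/19.

972/19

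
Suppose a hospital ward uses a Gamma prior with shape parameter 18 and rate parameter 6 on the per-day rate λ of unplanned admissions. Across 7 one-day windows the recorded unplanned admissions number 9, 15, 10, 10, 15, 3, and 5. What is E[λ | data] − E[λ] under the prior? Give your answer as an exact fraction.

Total count: 9 + 15 + 10 + 10 + 15 + 3 + 5 = 67.
Total exposure: 7 days.
Gamma(α, β) with Poisson data over total exposure Σt gives posterior Gamma(α+Σx, β+Σt) = Gamma(85, 13).
Posterior mean = 85/13 = 85/13; prior mean = 18/6 = 3. Difference = 85/13 − 3 = 46/13.

46/13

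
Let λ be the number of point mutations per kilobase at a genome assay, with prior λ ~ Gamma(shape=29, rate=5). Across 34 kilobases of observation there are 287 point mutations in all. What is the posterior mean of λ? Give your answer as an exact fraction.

316/39

Total count 287 over total exposure 34 kilobases.
The Gamma prior is conjugate for the Poisson rate, so λ | data ~ Gamma(29+287, 5+34) = Gamma(316, 39).
Posterior mean = α'/β' = 316/39.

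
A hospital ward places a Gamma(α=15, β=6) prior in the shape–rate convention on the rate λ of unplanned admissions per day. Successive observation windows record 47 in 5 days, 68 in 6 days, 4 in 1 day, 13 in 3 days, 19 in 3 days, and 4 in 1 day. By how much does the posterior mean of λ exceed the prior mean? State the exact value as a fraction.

Total count: 47 + 68 + 4 + 13 + 19 + 4 = 155.
Total exposure: 5 + 6 + 1 + 3 + 3 + 1 = 19 days.
Conjugate update: add total count to the shape and total exposure to the rate, giving Gamma(170, 25).
Posterior mean = 170/25 = 34/5; prior mean = 15/6 = 5/2. Difference = 34/5 − 5/2 = 43/10.

43/10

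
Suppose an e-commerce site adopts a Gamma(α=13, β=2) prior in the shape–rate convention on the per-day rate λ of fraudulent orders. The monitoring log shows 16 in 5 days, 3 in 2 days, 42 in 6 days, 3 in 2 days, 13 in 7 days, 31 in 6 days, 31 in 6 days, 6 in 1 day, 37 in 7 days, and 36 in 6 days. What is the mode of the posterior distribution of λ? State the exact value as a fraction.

23/5

Total count: 16 + 3 + 42 + 3 + 13 + 31 + 31 + 6 + 37 + 36 = 218.
Total exposure: 5 + 2 + 6 + 2 + 7 + 6 + 6 + 1 + 7 + 6 = 48 days.
The Gamma prior is conjugate for the Poisson rate, so λ | data ~ Gamma(13+218, 2+48) = Gamma(231, 50).
Posterior mode = (α'−1)/β' = 230/50 = 23/5.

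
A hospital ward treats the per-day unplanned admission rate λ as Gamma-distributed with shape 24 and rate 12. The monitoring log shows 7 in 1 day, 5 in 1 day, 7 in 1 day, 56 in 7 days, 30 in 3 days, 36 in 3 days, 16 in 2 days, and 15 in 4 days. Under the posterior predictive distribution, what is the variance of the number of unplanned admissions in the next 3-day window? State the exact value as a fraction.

Total count: 7 + 5 + 7 + 56 + 30 + 36 + 16 + 15 = 172.
Total exposure: 1 + 1 + 1 + 7 + 3 + 3 + 2 + 4 = 22 days.
Gamma(α, β) with Poisson data over total exposure Σt gives posterior Gamma(α+Σx, β+Σt) = Gamma(196, 34).
The posterior predictive for a window of length T is Negative Binomial with variance T·α'·(β'+T)/β'² = 3·196·37/1156 = 5439/289.

5439/289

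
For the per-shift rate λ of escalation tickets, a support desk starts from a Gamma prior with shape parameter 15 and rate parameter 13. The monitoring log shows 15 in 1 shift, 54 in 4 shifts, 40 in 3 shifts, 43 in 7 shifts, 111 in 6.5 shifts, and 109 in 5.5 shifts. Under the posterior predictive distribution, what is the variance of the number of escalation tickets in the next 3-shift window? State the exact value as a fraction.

Total count: 15 + 54 + 40 + 43 + 111 + 109 = 372.
Total exposure: 1 + 4 + 3 + 7 + 6.5 + 5.5 = 27 shifts.
The Gamma prior is conjugate for the Poisson rate, so λ | data ~ Gamma(15+372, 13+27) = Gamma(387, 40).
The posterior predictive for a window of length T is Negative Binomial with variance T·α'·(β'+T)/β'² = 3·387·43/1600 = 49923/1600.

49923/1600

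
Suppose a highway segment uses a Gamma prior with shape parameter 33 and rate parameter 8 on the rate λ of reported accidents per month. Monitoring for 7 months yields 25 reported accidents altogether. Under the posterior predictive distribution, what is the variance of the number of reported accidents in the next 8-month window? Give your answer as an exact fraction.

10672/225

Total count 25 over total exposure 7 months.
Gamma(α, β) with Poisson data over total exposure Σt gives posterior Gamma(α+Σx, β+Σt) = Gamma(58, 15).
The posterior predictive for a window of length T is Negative Binomial with variance T·α'·(β'+T)/β'² = 8·58·23/225 = 10672/225.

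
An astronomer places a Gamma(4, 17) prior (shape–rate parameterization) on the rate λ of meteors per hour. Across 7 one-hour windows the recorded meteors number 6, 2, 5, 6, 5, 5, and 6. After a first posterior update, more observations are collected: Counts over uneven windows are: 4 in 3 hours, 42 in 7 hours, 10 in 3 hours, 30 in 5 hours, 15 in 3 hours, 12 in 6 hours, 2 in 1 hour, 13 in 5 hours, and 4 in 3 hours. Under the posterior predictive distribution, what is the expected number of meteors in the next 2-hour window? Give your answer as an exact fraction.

Total count: 6 + 2 + 5 + 6 + 5 + 5 + 6 = 35.
Total exposure: 7 hours.
After the first batch: Gamma(4 + 35, 17 + 7) = Gamma(39, 24).
Total count: 4 + 42 + 10 + 30 + 15 + 12 + 2 + 13 + 4 = 132.
Total exposure: 3 + 7 + 3 + 5 + 3 + 6 + 1 + 5 + 3 = 36 hours.
After the second batch: Gamma(39 + 132, 24 + 36) = Gamma(171, 60).
Predictive mean over a 2-hour window = T·E[λ|data] = 2·171/60 = 57/10.

57/10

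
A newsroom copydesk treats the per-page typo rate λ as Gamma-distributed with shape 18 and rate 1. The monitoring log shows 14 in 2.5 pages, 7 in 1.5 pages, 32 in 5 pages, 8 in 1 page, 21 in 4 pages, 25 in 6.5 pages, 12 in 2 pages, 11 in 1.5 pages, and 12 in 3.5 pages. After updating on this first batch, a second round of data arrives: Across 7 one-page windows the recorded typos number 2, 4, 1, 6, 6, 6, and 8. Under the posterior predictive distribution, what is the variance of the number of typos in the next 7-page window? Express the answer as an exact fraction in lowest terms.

229670/5041

Total count: 14 + 7 + 32 + 8 + 21 + 25 + 12 + 11 + 12 = 142.
Total exposure: 2.5 + 1.5 + 5 + 1 + 4 + 6.5 + 2 + 1.5 + 3.5 = 27.5 pages.
After the first batch: Gamma(18 + 142, 1 + 27.5) = Gamma(160, 57/2).
Total count: 2 + 4 + 1 + 6 + 6 + 6 + 8 = 33.
Total exposure: 7 pages.
After the second batch: Gamma(160 + 33, 57/2 + 7) = Gamma(193, 71/2).
The posterior predictive for a window of length T is Negative Binomial with variance T·α'·(β'+T)/β'² = 7·193·(85/2)/(5041/4) = 229670/5041.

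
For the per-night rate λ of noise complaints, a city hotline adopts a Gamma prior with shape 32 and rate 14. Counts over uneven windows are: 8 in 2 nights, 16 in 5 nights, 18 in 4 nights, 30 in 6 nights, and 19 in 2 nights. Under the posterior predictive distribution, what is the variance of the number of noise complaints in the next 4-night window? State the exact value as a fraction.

Total count: 8 + 16 + 18 + 30 + 19 = 91.
Total exposure: 2 + 5 + 4 + 6 + 2 = 19 nights.
Posterior: α' = 32 + 91 = 123, β' = 14 + 19 = 33.
The posterior predictive for a window of length T is Negative Binomial with variance T·α'·(β'+T)/β'² = 4·123·37/1089 = 6068/363.

6068/363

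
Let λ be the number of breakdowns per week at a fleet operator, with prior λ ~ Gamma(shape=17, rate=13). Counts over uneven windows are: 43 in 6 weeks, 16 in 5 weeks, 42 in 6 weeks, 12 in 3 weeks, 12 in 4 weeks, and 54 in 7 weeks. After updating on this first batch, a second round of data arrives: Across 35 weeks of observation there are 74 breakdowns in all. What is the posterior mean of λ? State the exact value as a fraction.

270/79

Total count: 43 + 16 + 42 + 12 + 12 + 54 = 179.
Total exposure: 6 + 5 + 6 + 3 + 4 + 7 = 31 weeks.
After the first batch: Gamma(17 + 179, 13 + 31) = Gamma(196, 44).
Total count 74 over total exposure 35 weeks.
After the second batch: Gamma(196 + 74, 44 + 35) = Gamma(270, 79).
Posterior mean = α'/β' = 270/79.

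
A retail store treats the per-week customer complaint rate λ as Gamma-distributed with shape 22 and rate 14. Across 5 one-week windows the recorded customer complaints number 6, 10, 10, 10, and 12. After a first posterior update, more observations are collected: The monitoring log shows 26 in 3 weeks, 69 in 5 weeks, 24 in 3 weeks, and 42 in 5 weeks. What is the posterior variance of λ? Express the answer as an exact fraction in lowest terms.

Total count: 6 + 10 + 10 + 10 + 12 = 48.
Total exposure: 5 weeks.
After the first batch: Gamma(22 + 48, 14 + 5) = Gamma(70, 19).
Total count: 26 + 69 + 24 + 42 = 161.
Total exposure: 3 + 5 + 3 + 5 = 16 weeks.
After the second batch: Gamma(70 + 161, 19 + 16) = Gamma(231, 35).
Posterior variance = α'/β'² = 231/1225 = 33/175.

33/175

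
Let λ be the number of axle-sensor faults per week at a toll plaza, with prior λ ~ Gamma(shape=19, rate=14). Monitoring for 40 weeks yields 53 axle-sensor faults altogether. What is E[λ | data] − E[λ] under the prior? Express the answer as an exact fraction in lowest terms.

-1/42

Total count 53 over total exposure 40 weeks.
Conjugate update: add total count to the shape and total exposure to the rate, giving Gamma(72, 54).
Posterior mean = 72/54 = 4/3; prior mean = 19/14 = 19/14. Difference = 4/3 − 19/14 = -1/42.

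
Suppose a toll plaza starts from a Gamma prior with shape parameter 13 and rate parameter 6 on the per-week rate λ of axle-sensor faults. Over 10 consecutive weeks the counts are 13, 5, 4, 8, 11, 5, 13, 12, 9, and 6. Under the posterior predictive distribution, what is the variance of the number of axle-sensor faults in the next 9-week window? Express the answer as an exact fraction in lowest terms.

22275/256

Total count: 13 + 5 + 4 + 8 + 11 + 5 + 13 + 12 + 9 + 6 = 86.
Total exposure: 10 weeks.
By Gamma–Poisson conjugacy, the posterior is Gamma(α + Σx, β + Σt) = Gamma(13 + 86, 6 + 10) = Gamma(99, 16).
The posterior predictive for a window of length T is Negative Binomial with variance T·α'·(β'+T)/β'² = 9·99·25/256 = 22275/256.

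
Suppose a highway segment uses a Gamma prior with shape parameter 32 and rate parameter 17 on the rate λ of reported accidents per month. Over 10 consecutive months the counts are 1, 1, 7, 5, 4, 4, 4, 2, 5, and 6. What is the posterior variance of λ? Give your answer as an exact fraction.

Total count: 1 + 1 + 7 + 5 + 4 + 4 + 4 + 2 + 5 + 6 = 39.
Total exposure: 10 months.
Conjugate update: add total count to the shape and total exposure to the rate, giving Gamma(71, 27).
Posterior variance = α'/β'² = 71/729.

71/729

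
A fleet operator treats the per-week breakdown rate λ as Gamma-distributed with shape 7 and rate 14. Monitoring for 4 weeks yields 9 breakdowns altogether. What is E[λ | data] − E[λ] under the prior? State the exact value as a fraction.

Total count 9 over total exposure 4 weeks.
Conjugate update: add total count to the shape and total exposure to the rate, giving Gamma(16, 18).
Posterior mean = 16/18 = 8/9; prior mean = 7/14 = 1/2. Difference = 8/9 − 1/2 = 7/18.

7/18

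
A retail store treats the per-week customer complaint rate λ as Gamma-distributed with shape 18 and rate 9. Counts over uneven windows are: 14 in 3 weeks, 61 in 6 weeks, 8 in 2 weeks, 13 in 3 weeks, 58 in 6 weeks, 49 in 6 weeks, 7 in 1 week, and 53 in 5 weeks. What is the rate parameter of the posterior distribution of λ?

Total count: 14 + 61 + 8 + 13 + 58 + 49 + 7 + 53 = 263.
Total exposure: 3 + 6 + 2 + 3 + 6 + 6 + 1 + 5 = 32 weeks.
Conjugate update: add total count to the shape and total exposure to the rate, giving Gamma(281, 41).

41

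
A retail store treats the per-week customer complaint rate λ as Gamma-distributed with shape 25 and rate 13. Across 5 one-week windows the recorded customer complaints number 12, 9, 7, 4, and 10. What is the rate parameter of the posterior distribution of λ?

18

Total count: 12 + 9 + 7 + 4 + 10 = 42.
Total exposure: 5 weeks.
Posterior: α' = 25 + 42 = 67, β' = 13 + 5 = 18.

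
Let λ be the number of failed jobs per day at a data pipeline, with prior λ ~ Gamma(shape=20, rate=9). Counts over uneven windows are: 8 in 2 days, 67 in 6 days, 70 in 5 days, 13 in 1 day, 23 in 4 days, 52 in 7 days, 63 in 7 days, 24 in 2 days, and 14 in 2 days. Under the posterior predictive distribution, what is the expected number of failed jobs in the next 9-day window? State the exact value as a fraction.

Total count: 8 + 67 + 70 + 13 + 23 + 52 + 63 + 24 + 14 = 334.
Total exposure: 2 + 6 + 5 + 1 + 4 + 7 + 7 + 2 + 2 = 36 days.
Posterior: α' = 20 + 334 = 354, β' = 9 + 36 = 45.
Predictive mean over a 9-day window = T·E[λ|data] = 9·354/45 = 354/5.

354/5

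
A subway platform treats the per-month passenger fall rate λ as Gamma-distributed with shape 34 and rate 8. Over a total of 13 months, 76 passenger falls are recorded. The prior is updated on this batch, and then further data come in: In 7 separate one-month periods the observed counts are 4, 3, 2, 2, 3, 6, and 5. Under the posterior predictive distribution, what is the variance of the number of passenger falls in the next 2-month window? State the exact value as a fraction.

2025/196

Total count 76 over total exposure 13 months.
After the first batch: Gamma(34 + 76, 8 + 13) = Gamma(110, 21).
Total count: 4 + 3 + 2 + 2 + 3 + 6 + 5 = 25.
Total exposure: 7 months.
After the second batch: Gamma(110 + 25, 21 + 7) = Gamma(135, 28).
The posterior predictive for a window of length T is Negative Binomial with variance T·α'·(β'+T)/β'² = 2·135·30/784 = 2025/196.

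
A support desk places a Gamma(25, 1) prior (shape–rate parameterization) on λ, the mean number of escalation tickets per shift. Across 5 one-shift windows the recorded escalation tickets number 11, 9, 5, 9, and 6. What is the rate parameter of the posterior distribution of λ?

Total count: 11 + 9 + 5 + 9 + 6 = 40.
Total exposure: 5 shifts.
By Gamma–Poisson conjugacy, the posterior is Gamma(α + Σx, β + Σt) = Gamma(25 + 40, 1 + 5) = Gamma(65, 6).

6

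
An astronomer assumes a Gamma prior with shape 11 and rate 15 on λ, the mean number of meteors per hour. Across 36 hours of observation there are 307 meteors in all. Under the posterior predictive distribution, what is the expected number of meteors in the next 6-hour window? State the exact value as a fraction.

Total count 307 over total exposure 36 hours.
By Gamma–Poisson conjugacy, the posterior is Gamma(α + Σx, β + Σt) = Gamma(11 + 307, 15 + 36) = Gamma(318, 51).
Predictive mean over a 6-hour window = T·E[λ|data] = 6·318/51 = 636/17.

636/17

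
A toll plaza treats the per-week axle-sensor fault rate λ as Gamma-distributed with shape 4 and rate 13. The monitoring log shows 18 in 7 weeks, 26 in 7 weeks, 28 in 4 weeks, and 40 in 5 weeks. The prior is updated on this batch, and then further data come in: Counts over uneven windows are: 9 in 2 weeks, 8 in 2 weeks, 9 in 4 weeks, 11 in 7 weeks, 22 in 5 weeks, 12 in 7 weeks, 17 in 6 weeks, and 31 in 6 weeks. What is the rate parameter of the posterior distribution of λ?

75

Total count: 18 + 26 + 28 + 40 = 112.
Total exposure: 7 + 7 + 4 + 5 = 23 weeks.
After the first batch: Gamma(4 + 112, 13 + 23) = Gamma(116, 36).
Total count: 9 + 8 + 9 + 11 + 22 + 12 + 17 + 31 = 119.
Total exposure: 2 + 2 + 4 + 7 + 5 + 7 + 6 + 6 = 39 weeks.
After the second batch: Gamma(116 + 119, 36 + 39) = Gamma(235, 75).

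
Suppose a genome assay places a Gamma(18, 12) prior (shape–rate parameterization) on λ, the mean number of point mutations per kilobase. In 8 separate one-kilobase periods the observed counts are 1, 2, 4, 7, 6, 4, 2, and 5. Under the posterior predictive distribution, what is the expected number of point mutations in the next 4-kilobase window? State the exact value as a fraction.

Total count: 1 + 2 + 4 + 7 + 6 + 4 + 2 + 5 = 31.
Total exposure: 8 kilobases.
Posterior: α' = 18 + 31 = 49, β' = 12 + 8 = 20.
Predictive mean over a 4-kilobase window = T·E[λ|data] = 4·49/20 = 49/5.

49/5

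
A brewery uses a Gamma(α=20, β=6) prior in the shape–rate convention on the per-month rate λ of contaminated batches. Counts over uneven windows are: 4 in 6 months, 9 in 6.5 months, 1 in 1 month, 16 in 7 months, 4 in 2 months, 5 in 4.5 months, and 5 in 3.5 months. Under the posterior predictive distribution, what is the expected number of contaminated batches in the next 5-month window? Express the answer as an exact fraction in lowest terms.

640/73

Total count: 4 + 9 + 1 + 16 + 4 + 5 + 5 = 44.
Total exposure: 6 + 6.5 + 1 + 7 + 2 + 4.5 + 3.5 = 30.5 months.
The Gamma prior is conjugate for the Poisson rate, so λ | data ~ Gamma(20+44, 6+30.5) = Gamma(64, 73/2).
Predictive mean over a 5-month window = T·E[λ|data] = 5·64/(73/2) = 640/73.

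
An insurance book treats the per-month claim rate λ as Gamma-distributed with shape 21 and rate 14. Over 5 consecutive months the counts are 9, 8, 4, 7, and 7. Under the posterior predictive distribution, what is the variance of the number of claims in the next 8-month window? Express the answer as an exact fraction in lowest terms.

Total count: 9 + 8 + 4 + 7 + 7 = 35.
Total exposure: 5 months.
The Gamma prior is conjugate for the Poisson rate, so λ | data ~ Gamma(21+35, 14+5) = Gamma(56, 19).
The posterior predictive for a window of length T is Negative Binomial with variance T·α'·(β'+T)/β'² = 8·56·27/361 = 12096/361.

12096/361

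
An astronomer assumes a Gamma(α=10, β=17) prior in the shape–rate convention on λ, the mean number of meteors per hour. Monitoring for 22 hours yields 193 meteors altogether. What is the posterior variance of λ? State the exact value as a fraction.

203/1521

Total count 193 over total exposure 22 hours.
Conjugate update: add total count to the shape and total exposure to the rate, giving Gamma(203, 39).
Posterior variance = α'/β'² = 203/1521.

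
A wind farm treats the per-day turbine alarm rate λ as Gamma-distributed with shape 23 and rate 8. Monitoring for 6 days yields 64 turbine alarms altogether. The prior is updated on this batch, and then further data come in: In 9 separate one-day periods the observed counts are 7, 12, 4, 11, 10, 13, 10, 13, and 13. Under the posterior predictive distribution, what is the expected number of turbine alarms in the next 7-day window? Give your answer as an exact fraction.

Total count 64 over total exposure 6 days.
After the first batch: Gamma(23 + 64, 8 + 6) = Gamma(87, 14).
Total count: 7 + 12 + 4 + 11 + 10 + 13 + 10 + 13 + 13 = 93.
Total exposure: 9 days.
After the second batch: Gamma(87 + 93, 14 + 9) = Gamma(180, 23).
Predictive mean over a 7-day window = T·E[λ|data] = 7·180/23 = 1260/23.

1260/23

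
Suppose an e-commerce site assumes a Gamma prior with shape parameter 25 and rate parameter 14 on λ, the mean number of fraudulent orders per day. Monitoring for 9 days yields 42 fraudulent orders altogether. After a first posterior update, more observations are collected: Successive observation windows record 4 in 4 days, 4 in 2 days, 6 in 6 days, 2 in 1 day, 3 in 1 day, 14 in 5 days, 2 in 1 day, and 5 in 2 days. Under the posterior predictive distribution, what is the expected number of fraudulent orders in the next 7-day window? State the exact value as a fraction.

Total count 42 over total exposure 9 days.
After the first batch: Gamma(25 + 42, 14 + 9) = Gamma(67, 23).
Total count: 4 + 4 + 6 + 2 + 3 + 14 + 2 + 5 = 40.
Total exposure: 4 + 2 + 6 + 1 + 1 + 5 + 1 + 2 = 22 days.
After the second batch: Gamma(67 + 40, 23 + 22) = Gamma(107, 45).
Predictive mean over a 7-day window = T·E[λ|data] = 7·107/45 = 749/45.

749/45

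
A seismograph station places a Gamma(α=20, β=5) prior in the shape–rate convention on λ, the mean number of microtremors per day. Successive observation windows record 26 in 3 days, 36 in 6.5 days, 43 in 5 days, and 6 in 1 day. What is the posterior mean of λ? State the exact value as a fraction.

Total count: 26 + 36 + 43 + 6 = 111.
Total exposure: 3 + 6.5 + 5 + 1 = 15.5 days.
By Gamma–Poisson conjugacy, the posterior is Gamma(α + Σx, β + Σt) = Gamma(20 + 111, 5 + 15.5) = Gamma(131, 41/2).
Posterior mean = α'/β' = 131/(41/2) = 262/41.

262/41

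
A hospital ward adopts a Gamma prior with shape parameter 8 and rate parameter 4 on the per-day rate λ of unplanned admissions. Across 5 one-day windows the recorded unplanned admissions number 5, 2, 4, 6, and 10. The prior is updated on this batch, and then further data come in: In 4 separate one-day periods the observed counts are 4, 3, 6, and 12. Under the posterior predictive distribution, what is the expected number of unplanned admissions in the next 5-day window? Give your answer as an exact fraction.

Total count: 5 + 2 + 4 + 6 + 10 = 27.
Total exposure: 5 days.
After the first batch: Gamma(8 + 27, 4 + 5) = Gamma(35, 9).
Total count: 4 + 3 + 6 + 12 = 25.
Total exposure: 4 days.
After the second batch: Gamma(35 + 25, 9 + 4) = Gamma(60, 13).
Predictive mean over a 5-day window = T·E[λ|data] = 5·60/13 = 300/13.

300/13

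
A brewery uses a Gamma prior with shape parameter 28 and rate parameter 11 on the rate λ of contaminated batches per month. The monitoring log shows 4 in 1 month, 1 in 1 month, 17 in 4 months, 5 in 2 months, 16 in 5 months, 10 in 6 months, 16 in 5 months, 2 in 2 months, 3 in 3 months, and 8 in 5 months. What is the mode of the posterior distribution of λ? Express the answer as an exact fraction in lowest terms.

109/45

Total count: 4 + 1 + 17 + 5 + 16 + 10 + 16 + 2 + 3 + 8 = 82.
Total exposure: 1 + 1 + 4 + 2 + 5 + 6 + 5 + 2 + 3 + 5 = 34 months.
By Gamma–Poisson conjugacy, the posterior is Gamma(α + Σx, β + Σt) = Gamma(28 + 82, 11 + 34) = Gamma(110, 45).
Posterior mode = (α'−1)/β' = 109/45.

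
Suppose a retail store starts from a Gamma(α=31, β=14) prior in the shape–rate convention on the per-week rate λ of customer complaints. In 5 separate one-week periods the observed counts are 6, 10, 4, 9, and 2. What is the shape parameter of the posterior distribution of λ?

Total count: 6 + 10 + 4 + 9 + 2 = 31.
Total exposure: 5 weeks.
The Gamma prior is conjugate for the Poisson rate, so λ | data ~ Gamma(31+31, 14+5) = Gamma(62, 19).

62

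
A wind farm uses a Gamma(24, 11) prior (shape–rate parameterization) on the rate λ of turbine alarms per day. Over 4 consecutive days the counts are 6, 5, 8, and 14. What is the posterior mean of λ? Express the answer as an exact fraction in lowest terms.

Total count: 6 + 5 + 8 + 14 = 33.
Total exposure: 4 days.
Posterior: α' = 24 + 33 = 57, β' = 11 + 4 = 15.
Posterior mean = α'/β' = 57/15 = 19/5.

19/5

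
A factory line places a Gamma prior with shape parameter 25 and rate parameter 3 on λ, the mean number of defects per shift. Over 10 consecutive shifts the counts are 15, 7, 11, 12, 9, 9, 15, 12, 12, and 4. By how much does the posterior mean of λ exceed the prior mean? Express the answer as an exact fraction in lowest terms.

68/39

Total count: 15 + 7 + 11 + 12 + 9 + 9 + 15 + 12 + 12 + 4 = 106.
Total exposure: 10 shifts.
By Gamma–Poisson conjugacy, the posterior is Gamma(α + Σx, β + Σt) = Gamma(25 + 106, 3 + 10) = Gamma(131, 13).
Posterior mean = 131/13 = 131/13; prior mean = 25/3 = 25/3. Difference = 131/13 − 25/3 = 68/39.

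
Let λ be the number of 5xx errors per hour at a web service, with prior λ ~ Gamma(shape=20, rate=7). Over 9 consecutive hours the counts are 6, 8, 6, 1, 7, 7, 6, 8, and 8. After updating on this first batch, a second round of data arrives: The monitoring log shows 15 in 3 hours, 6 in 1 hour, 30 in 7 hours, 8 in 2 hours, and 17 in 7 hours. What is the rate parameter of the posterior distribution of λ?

36

Total count: 6 + 8 + 6 + 1 + 7 + 7 + 6 + 8 + 8 = 57.
Total exposure: 9 hours.
After the first batch: Gamma(20 + 57, 7 + 9) = Gamma(77, 16).
Total count: 15 + 6 + 30 + 8 + 17 = 76.
Total exposure: 3 + 1 + 7 + 2 + 7 = 20 hours.
After the second batch: Gamma(77 + 76, 16 + 20) = Gamma(153, 36).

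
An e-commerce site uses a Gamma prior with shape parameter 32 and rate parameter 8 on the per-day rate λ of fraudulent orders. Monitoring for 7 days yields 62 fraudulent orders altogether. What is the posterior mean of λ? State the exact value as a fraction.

Total count 62 over total exposure 7 days.
Gamma(α, β) with Poisson data over total exposure Σt gives posterior Gamma(α+Σx, β+Σt) = Gamma(94, 15).
Posterior mean = α'/β' = 94/15.

94/15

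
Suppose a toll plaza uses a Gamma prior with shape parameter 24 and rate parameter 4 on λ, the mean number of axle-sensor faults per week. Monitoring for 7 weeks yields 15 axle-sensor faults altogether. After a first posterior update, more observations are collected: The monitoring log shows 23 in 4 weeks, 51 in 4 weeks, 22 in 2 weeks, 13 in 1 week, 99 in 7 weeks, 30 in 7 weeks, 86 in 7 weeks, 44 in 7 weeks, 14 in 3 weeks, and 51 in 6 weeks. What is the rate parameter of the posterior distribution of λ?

Total count 15 over total exposure 7 weeks.
After the first batch: Gamma(24 + 15, 4 + 7) = Gamma(39, 11).
Total count: 23 + 51 + 22 + 13 + 99 + 30 + 86 + 44 + 14 + 51 = 433.
Total exposure: 4 + 4 + 2 + 1 + 7 + 7 + 7 + 7 + 3 + 6 = 48 weeks.
After the second batch: Gamma(39 + 433, 11 + 48) = Gamma(472, 59).

59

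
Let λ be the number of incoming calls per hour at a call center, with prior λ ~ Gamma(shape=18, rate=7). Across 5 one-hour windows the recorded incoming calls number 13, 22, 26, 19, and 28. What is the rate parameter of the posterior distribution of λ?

12

Total count: 13 + 22 + 26 + 19 + 28 = 108.
Total exposure: 5 hours.
By Gamma–Poisson conjugacy, the posterior is Gamma(α + Σx, β + Σt) = Gamma(18 + 108, 7 + 5) = Gamma(126, 12).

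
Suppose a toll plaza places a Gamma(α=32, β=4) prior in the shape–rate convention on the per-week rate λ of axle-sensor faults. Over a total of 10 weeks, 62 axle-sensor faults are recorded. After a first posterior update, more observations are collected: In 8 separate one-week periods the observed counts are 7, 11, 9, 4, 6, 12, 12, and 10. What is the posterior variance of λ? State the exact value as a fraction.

Total count 62 over total exposure 10 weeks.
After the first batch: Gamma(32 + 62, 4 + 10) = Gamma(94, 14).
Total count: 7 + 11 + 9 + 4 + 6 + 12 + 12 + 10 = 71.
Total exposure: 8 weeks.
After the second batch: Gamma(94 + 71, 14 + 8) = Gamma(165, 22).
Posterior variance = α'/β'² = 165/484 = 15/44.

15/44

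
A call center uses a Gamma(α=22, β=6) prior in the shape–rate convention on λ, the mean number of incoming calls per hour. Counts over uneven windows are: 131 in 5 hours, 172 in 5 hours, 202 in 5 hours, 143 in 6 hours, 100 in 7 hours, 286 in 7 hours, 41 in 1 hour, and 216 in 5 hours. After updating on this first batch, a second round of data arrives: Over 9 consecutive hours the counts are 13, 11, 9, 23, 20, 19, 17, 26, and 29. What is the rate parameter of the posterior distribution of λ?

56

Total count: 131 + 172 + 202 + 143 + 100 + 286 + 41 + 216 = 1291.
Total exposure: 5 + 5 + 5 + 6 + 7 + 7 + 1 + 5 = 41 hours.
After the first batch: Gamma(22 + 1291, 6 + 41) = Gamma(1313, 47).
Total count: 13 + 11 + 9 + 23 + 20 + 19 + 17 + 26 + 29 = 167.
Total exposure: 9 hours.
After the second batch: Gamma(1313 + 167, 47 + 9) = Gamma(1480, 56).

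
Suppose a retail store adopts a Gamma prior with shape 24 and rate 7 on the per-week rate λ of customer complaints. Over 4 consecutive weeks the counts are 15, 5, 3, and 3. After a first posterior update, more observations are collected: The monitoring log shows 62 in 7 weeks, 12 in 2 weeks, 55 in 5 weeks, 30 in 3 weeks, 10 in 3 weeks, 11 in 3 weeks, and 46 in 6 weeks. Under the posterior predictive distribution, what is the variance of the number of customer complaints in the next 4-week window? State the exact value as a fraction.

Total count: 15 + 5 + 3 + 3 = 26.
Total exposure: 4 weeks.
After the first batch: Gamma(24 + 26, 7 + 4) = Gamma(50, 11).
Total count: 62 + 12 + 55 + 30 + 10 + 11 + 46 = 226.
Total exposure: 7 + 2 + 5 + 3 + 3 + 3 + 6 = 29 weeks.
After the second batch: Gamma(50 + 226, 11 + 29) = Gamma(276, 40).
The posterior predictive for a window of length T is Negative Binomial with variance T·α'·(β'+T)/β'² = 4·276·44/1600 = 759/25.

759/25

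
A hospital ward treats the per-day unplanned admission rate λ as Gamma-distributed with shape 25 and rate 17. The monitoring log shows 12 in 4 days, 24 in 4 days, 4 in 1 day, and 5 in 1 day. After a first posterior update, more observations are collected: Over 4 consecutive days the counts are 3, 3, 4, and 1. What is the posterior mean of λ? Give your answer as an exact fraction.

81/31

Total count: 12 + 24 + 4 + 5 = 45.
Total exposure: 4 + 4 + 1 + 1 = 10 days.
After the first batch: Gamma(25 + 45, 17 + 10) = Gamma(70, 27).
Total count: 3 + 3 + 4 + 1 = 11.
Total exposure: 4 days.
After the second batch: Gamma(70 + 11, 27 + 4) = Gamma(81, 31).
Posterior mean = α'/β' = 81/31.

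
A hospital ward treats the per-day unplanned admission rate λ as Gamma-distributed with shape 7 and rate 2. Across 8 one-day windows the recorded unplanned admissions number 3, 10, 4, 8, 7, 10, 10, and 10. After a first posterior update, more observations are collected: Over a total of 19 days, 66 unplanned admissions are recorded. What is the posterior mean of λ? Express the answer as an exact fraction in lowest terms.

Total count: 3 + 10 + 4 + 8 + 7 + 10 + 10 + 10 = 62.
Total exposure: 8 days.
After the first batch: Gamma(7 + 62, 2 + 8) = Gamma(69, 10).
Total count 66 over total exposure 19 days.
After the second batch: Gamma(69 + 66, 10 + 19) = Gamma(135, 29).
Posterior mean = α'/β' = 135/29.

135/29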